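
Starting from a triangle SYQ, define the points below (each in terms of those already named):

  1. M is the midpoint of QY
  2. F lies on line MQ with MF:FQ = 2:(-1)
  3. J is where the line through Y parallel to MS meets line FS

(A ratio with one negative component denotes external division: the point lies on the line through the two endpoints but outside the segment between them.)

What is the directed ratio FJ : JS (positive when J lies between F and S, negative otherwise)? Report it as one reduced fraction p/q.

Work in coordinates with S = (0, 0), Y = (1, 0), Q = (0, 1).
1. M is the midpoint of QY ⇒ M = (1/2, 1/2)
2. F lies on line MQ with MF:FQ = 2:(-1) ⇒ F = (-1/2, 3/2)
3. J is where the line through Y parallel to MS meets line FS ⇒ J = (1/4, -3/4)
J = F + t·(S−F) with t = 3/2, so FJ:JS = t:(1−t) = 3/2:-1/2

FJ:JS = -3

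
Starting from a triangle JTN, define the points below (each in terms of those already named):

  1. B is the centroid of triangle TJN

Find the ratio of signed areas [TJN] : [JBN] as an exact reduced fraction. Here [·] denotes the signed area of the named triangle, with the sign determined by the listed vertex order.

[TJN]:[JBN] = -3

Set J = (0, 0), T = (1, 0), N = (0, 1); any affine frame gives the same invariant.
1. B is the centroid of triangle TJN ⇒ B = (1/3, 1/3)
2·[TJN] = -1, 2·[JBN] = 1/3
[TJN]:[JBN] = -1:1/3 = -3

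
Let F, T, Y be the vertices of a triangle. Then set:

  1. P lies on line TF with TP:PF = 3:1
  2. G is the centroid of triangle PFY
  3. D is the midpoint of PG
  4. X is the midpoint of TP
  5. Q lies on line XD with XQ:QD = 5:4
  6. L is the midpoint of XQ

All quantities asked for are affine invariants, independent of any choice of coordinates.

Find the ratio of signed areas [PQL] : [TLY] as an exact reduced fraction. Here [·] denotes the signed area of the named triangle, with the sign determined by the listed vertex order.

Assign F = (0, 0), T = (1, 0), Y = (0, 1) — the answer is frame-independent, so this choice is without loss of generality.
1. P lies on line TF with TP:PF = 3:1 ⇒ P = (1/4, 0)
2. G is the centroid of triangle PFY ⇒ G = (1/12, 1/3)
3. D is the midpoint of PG ⇒ D = (1/6, 1/6)
4. X is the midpoint of TP ⇒ X = (5/8, 0)
5. Q lies on line XD with XQ:QD = 5:4 ⇒ Q = (10/27, 5/54)
6. L is the midpoint of XQ ⇒ L = (215/432, 5/108)
2·[PQL] = -5/288, 2·[TLY] = -197/432
[PQL]:[TLY] = -5/288:-197/432 = 15/394

[PQL]:[TLY] = 15/394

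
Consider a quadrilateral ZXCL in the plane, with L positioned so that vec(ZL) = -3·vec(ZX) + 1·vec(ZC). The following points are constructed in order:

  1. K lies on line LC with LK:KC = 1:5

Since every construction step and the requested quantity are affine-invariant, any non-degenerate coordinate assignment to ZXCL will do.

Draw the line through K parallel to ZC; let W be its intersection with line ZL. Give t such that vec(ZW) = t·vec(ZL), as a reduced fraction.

Work in coordinates with Z = (0, 0), X = (1, 0), C = (0, 1), L = (-3, 1).
1. K lies on line LC with LK:KC = 1:5 ⇒ K = (-5/2, 1)
through K parallel to ZC: direction (0, 1); meets ZL at W = (-5/2, 5/6)
W = Z + t·(L−Z) with t = 5/6

t = 5/6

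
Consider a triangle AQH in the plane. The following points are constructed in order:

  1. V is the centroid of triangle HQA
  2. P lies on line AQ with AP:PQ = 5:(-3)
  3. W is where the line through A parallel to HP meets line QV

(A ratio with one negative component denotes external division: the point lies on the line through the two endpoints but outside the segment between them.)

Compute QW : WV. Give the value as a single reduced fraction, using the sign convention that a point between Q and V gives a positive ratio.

QW:WV = -6/7

Assign A = (0, 0), Q = (1, 0), H = (0, 1) — the answer is frame-independent, so this choice is without loss of generality.
1. V is the centroid of triangle HQA ⇒ V = (1/3, 1/3)
2. P lies on line AQ with AP:PQ = 5:(-3) ⇒ P = (5/2, 0)
3. W is where the line through A parallel to HP meets line QV ⇒ W = (5, -2)
W = Q + t·(V−Q) with t = -6, so QW:WV = t:(1−t) = -6:7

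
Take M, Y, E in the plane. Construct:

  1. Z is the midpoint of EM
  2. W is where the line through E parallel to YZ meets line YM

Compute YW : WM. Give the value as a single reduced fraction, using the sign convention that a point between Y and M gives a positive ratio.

YW:WM = -1/2

Set M = (0, 0), Y = (1, 0), E = (0, 1); any affine frame gives the same invariant.
1. Z is the midpoint of EM ⇒ Z = (0, 1/2)
2. W is where the line through E parallel to YZ meets line YM ⇒ W = (2, 0)
W = Y + t·(M−Y) with t = -1, so YW:WM = t:(1−t) = -1:2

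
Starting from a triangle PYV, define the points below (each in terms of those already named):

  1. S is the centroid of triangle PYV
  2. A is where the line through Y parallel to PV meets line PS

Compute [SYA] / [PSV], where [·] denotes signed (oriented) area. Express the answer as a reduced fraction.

[SYA]:[PSV] = 2

Work in coordinates with P = (0, 0), Y = (1, 0), V = (0, 1).
1. S is the centroid of triangle PYV ⇒ S = (1/3, 1/3)
2. A is where the line through Y parallel to PV meets line PS ⇒ A = (1, 1)
2·[SYA] = 2/3, 2·[PSV] = 1/3
[SYA]:[PSV] = 2/3:1/3 = 2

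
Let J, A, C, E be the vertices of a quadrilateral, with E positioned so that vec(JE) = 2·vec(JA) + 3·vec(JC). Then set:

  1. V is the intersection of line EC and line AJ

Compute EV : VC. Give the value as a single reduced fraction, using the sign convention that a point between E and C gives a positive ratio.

Set J = (0, 0), A = (1, 0), C = (0, 1), E = (2, 3); any affine frame gives the same invariant.
1. V is the intersection of line EC and line AJ ⇒ V = (-1, 0)
V = E + t·(C−E) with t = 3/2, so EV:VC = t:(1−t) = 3/2:-1/2

EV:VC = -3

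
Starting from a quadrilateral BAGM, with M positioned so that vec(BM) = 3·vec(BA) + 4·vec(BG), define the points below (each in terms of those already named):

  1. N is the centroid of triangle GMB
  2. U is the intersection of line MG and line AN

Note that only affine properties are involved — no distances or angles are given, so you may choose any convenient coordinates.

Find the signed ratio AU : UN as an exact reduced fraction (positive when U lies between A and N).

AU:UN = -6

Choose coordinates B = (0, 0), A = (1, 0), G = (0, 1), M = (3, 4).
1. N is the centroid of triangle GMB ⇒ N = (1, 5/3)
2. U is the intersection of line MG and line AN ⇒ U = (1, 2)
U = A + t·(N−A) with t = 6/5, so AU:UN = t:(1−t) = 6/5:-1/5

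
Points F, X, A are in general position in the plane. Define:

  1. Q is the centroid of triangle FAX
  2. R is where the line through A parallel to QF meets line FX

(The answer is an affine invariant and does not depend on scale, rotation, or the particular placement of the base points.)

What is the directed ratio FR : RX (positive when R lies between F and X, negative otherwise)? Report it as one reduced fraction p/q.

FR:RX = -1/2

Work in coordinates with F = (0, 0), X = (1, 0), A = (0, 1).
1. Q is the centroid of triangle FAX ⇒ Q = (1/3, 1/3)
2. R is where the line through A parallel to QF meets line FX ⇒ R = (-1, 0)
R = F + t·(X−F) with t = -1, so FR:RX = t:(1−t) = -1:2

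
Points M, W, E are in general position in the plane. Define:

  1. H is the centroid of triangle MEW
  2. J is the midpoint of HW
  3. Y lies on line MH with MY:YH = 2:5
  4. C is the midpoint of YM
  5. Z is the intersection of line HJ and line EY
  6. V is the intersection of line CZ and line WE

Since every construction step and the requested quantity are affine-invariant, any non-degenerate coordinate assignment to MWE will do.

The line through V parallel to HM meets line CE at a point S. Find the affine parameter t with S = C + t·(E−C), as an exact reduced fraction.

t = 95/109

Set M = (0, 0), W = (1, 0), E = (0, 1); any affine frame gives the same invariant.
1. H is the centroid of triangle MEW ⇒ H = (1/3, 1/3)
2. J is the midpoint of HW ⇒ J = (2/3, 1/6)
3. Y lies on line MH with MY:YH = 2:5 ⇒ Y = (2/21, 2/21)
4. C is the midpoint of YM ⇒ C = (1/21, 1/21)
5. Z is the intersection of line HJ and line EY ⇒ Z = (1/18, 17/36)
6. V is the intersection of line CZ and line WE ⇒ V = (7/109, 102/109)
through V parallel to HM: direction (-1/3, -1/3); meets CE at S = (2/327, 287/327)
S = C + t·(E−C) with t = 95/109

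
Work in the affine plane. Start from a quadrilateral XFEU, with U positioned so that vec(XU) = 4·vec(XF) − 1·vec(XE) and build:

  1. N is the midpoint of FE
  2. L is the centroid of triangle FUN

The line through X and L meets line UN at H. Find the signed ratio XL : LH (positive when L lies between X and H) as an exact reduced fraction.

Work in coordinates with X = (0, 0), F = (1, 0), E = (0, 1), U = (4, -1).
1. N is the midpoint of FE ⇒ N = (1/2, 1/2)
2. L is the centroid of triangle FUN ⇒ L = (11/6, -1/6)
line XL meets UN at H = (55/26, -5/26)
L = X + t·(H−X) with t = 13/15, so XL:LH = 13/15:2/15

XL:LH = 13/2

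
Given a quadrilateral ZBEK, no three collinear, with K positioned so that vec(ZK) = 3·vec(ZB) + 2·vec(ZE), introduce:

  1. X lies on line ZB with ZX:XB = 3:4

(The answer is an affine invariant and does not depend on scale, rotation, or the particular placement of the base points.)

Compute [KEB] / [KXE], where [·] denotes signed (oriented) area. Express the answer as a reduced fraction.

Set Z = (0, 0), B = (1, 0), E = (0, 1), K = (3, 2); any affine frame gives the same invariant.
1. X lies on line ZB with ZX:XB = 3:4 ⇒ X = (3/7, 0)
2·[KEB] = 4, 2·[KXE] = -24/7
[KEB]:[KXE] = 4:-24/7 = -7/6

[KEB]:[KXE] = -7/6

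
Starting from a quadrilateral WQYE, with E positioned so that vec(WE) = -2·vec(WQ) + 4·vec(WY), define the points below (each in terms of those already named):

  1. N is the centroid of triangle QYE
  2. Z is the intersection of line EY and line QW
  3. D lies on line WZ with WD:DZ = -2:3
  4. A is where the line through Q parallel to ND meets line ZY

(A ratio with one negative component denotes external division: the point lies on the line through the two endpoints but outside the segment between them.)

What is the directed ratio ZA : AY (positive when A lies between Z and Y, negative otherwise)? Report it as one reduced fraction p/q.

Assign W = (0, 0), Q = (1, 0), Y = (0, 1), E = (-2, 4) — the answer is frame-independent, so this choice is without loss of generality.
1. N is the centroid of triangle QYE ⇒ N = (-1/3, 5/3)
2. Z is the intersection of line EY and line QW ⇒ Z = (2/3, 0)
3. D lies on line WZ with WD:DZ = -2:3 ⇒ D = (-4/3, 0)
4. A is where the line through Q parallel to ND meets line ZY ⇒ A = (16/19, -5/19)
A = Z + t·(Y−Z) with t = -5/19, so ZA:AY = t:(1−t) = -5/19:24/19

ZA:AY = -5/24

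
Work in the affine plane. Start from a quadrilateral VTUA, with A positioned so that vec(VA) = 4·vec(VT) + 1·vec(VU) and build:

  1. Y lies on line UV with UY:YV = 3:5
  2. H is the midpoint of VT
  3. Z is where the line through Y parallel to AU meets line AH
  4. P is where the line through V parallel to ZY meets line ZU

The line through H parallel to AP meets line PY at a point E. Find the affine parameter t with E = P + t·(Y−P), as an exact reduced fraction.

Set V = (0, 0), T = (1, 0), U = (0, 1), A = (4, 1); any affine frame gives the same invariant.
1. Y lies on line UV with UY:YV = 3:5 ⇒ Y = (0, 5/8)
2. H is the midpoint of VT ⇒ H = (1/2, 0)
3. Z is where the line through Y parallel to AU meets line AH ⇒ Z = (43/16, 5/8)
4. P is where the line through V parallel to ZY meets line ZU ⇒ P = (43/6, 0)
through H parallel to AP: direction (19/6, -1); meets PY at E = (-3053/1494, 200/249)
E = P + t·(Y−P) with t = 320/249

t = 320/249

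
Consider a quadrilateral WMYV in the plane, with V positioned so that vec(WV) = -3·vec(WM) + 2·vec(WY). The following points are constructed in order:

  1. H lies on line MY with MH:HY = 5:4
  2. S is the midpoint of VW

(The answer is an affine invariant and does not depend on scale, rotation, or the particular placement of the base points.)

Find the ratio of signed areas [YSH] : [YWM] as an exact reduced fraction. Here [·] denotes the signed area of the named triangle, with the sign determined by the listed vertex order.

[YSH]:[YWM] = 2/3

Choose coordinates W = (0, 0), M = (1, 0), Y = (0, 1), V = (-3, 2).
1. H lies on line MY with MH:HY = 5:4 ⇒ H = (4/9, 5/9)
2. S is the midpoint of VW ⇒ S = (-3/2, 1)
2·[YSH] = 2/3, 2·[YWM] = 1
[YSH]:[YWM] = 2/3:1 = 2/3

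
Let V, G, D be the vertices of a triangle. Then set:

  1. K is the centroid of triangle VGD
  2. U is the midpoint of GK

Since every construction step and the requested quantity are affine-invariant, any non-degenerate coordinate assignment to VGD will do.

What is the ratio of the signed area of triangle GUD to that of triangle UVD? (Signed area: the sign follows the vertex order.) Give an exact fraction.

Choose coordinates V = (0, 0), G = (1, 0), D = (0, 1).
1. K is the centroid of triangle VGD ⇒ K = (1/3, 1/3)
2. U is the midpoint of GK ⇒ U = (2/3, 1/6)
2·[GUD] = -1/6, 2·[UVD] = -2/3
[GUD]:[UVD] = -1/6:-2/3 = 1/4

[GUD]:[UVD] = 1/4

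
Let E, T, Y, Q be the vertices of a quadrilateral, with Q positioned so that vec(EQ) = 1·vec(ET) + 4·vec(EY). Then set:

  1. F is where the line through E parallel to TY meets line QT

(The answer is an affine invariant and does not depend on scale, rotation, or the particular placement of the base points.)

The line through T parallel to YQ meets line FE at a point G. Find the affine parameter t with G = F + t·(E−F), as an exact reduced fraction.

t = 1/4

Set E = (0, 0), T = (1, 0), Y = (0, 1), Q = (1, 4); any affine frame gives the same invariant.
1. F is where the line through E parallel to TY meets line QT ⇒ F = (1, -1)
through T parallel to YQ: direction (1, 3); meets FE at G = (3/4, -3/4)
G = F + t·(E−F) with t = 1/4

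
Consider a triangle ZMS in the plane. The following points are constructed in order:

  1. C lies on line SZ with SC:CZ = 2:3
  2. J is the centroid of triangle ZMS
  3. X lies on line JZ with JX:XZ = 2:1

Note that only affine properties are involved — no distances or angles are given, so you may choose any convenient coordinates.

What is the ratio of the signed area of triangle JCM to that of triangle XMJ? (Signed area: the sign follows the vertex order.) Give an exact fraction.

[JCM]:[XMJ] = -3/10

Work in coordinates with Z = (0, 0), M = (1, 0), S = (0, 1).
1. C lies on line SZ with SC:CZ = 2:3 ⇒ C = (0, 3/5)
2. J is the centroid of triangle ZMS ⇒ J = (1/3, 1/3)
3. X lies on line JZ with JX:XZ = 2:1 ⇒ X = (1/9, 1/9)
2·[JCM] = -1/15, 2·[XMJ] = 2/9
[JCM]:[XMJ] = -1/15:2/9 = -3/10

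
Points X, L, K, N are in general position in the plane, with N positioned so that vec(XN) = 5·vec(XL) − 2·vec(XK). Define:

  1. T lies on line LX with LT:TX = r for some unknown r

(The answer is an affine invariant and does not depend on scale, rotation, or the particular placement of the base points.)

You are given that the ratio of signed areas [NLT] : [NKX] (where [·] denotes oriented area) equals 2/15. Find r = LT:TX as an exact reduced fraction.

Set X = (0, 0), L = (1, 0), K = (0, 1), N = (5, -2); any affine frame gives the same invariant.
1. With LT:TX = r, write λ = r/(r+1) so T = L + λ·(X−L); T is affine-linear in λ
Every point depending on T is an affine combination of T and λ-independent points, so each such coordinate is linear in λ; the λ² term in each signed area is a multiple of (X−L)×(X−L) = 0, so 2·[NLT] and 2·[NKX] are each linear in λ. Evaluating at λ=0 and λ=1:
  2·[NLT] = 2·λ,   2·[NKX] = 5
So [NLT]:[NKX] = (2·λ) / (5). Setting this equal to 2/15:
  2·λ = 2/15·(5)  ⇒  λ = 1/3
Then r = λ/(1−λ) = (1/3)/(2/3) = 1/2. Check: with r = 1/2, T = (2/3, 0) and [NLT]:[NKX] = 2/15 as required.

r = 1/2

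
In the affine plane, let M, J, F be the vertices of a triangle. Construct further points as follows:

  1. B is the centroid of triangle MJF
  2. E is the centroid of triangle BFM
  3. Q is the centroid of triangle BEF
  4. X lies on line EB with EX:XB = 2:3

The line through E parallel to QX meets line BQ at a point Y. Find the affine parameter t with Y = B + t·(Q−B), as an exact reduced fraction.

t = 5/3

Set M = (0, 0), J = (1, 0), F = (0, 1); any affine frame gives the same invariant.
1. B is the centroid of triangle MJF ⇒ B = (1/3, 1/3)
2. E is the centroid of triangle BFM ⇒ E = (1/9, 4/9)
3. Q is the centroid of triangle BEF ⇒ Q = (4/27, 16/27)
4. X lies on line EB with EX:XB = 2:3 ⇒ X = (1/5, 2/5)
through E parallel to QX: direction (7/135, -26/135); meets BQ at Y = (2/81, 62/81)
Y = B + t·(Q−B) with t = 5/3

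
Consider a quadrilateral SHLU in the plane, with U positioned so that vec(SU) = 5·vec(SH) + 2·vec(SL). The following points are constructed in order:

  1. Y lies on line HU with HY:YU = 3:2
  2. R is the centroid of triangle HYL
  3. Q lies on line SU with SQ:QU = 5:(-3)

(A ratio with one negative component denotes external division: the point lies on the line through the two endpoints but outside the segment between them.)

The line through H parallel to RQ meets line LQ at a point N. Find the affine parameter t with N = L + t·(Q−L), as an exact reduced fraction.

Choose coordinates S = (0, 0), H = (1, 0), L = (0, 1), U = (5, 2).
1. Y lies on line HU with HY:YU = 3:2 ⇒ Y = (17/5, 6/5)
2. R is the centroid of triangle HYL ⇒ R = (22/15, 11/15)
3. Q lies on line SU with SQ:QU = 5:(-3) ⇒ Q = (25/2, 5)
through H parallel to RQ: direction (331/30, 64/15); meets LQ at N = (3825/184, 176/23)
N = L + t·(Q−L) with t = 153/92

t = 153/92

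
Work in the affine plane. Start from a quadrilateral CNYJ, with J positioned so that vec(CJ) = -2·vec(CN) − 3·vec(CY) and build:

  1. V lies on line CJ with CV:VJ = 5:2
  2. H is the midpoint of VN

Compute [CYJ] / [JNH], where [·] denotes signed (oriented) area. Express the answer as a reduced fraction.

Set C = (0, 0), N = (1, 0), Y = (0, 1), J = (-2, -3); any affine frame gives the same invariant.
1. V lies on line CJ with CV:VJ = 5:2 ⇒ V = (-10/7, -15/7)
2. H is the midpoint of VN ⇒ H = (-3/14, -15/14)
2·[CYJ] = 2, 2·[JNH] = 3/7
[CYJ]:[JNH] = 2:3/7 = 14/3

[CYJ]:[JNH] = 14/3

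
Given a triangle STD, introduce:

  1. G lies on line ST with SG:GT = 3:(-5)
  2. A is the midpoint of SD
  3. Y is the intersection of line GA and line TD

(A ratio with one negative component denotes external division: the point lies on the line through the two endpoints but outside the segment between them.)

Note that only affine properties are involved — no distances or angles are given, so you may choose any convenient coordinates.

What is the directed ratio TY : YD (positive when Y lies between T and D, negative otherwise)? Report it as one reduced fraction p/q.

Choose coordinates S = (0, 0), T = (1, 0), D = (0, 1).
1. G lies on line ST with SG:GT = 3:(-5) ⇒ G = (-3/2, 0)
2. A is the midpoint of SD ⇒ A = (0, 1/2)
3. Y is the intersection of line GA and line TD ⇒ Y = (3/8, 5/8)
Y = T + t·(D−T) with t = 5/8, so TY:YD = t:(1−t) = 5/8:3/8

TY:YD = 5/3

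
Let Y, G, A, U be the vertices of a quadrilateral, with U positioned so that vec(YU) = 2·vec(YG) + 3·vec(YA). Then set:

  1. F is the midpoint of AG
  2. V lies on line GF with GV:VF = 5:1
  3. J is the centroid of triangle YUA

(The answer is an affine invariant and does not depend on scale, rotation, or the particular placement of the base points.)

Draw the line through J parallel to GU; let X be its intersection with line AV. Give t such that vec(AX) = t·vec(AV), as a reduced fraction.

Work in coordinates with Y = (0, 0), G = (1, 0), A = (0, 1), U = (2, 3).
1. F is the midpoint of AG ⇒ F = (1/2, 1/2)
2. V lies on line GF with GV:VF = 5:1 ⇒ V = (7/12, 5/12)
3. J is the centroid of triangle YUA ⇒ J = (2/3, 4/3)
through J parallel to GU: direction (1, 3); meets AV at X = (5/12, 7/12)
X = A + t·(V−A) with t = 5/7

t = 5/7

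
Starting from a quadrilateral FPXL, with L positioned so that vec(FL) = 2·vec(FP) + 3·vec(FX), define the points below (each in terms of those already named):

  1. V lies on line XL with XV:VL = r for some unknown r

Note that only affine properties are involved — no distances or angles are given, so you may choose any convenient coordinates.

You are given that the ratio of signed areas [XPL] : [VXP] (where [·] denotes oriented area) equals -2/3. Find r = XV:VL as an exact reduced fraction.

Assign F = (0, 0), P = (1, 0), X = (0, 1), L = (2, 3) — the answer is frame-independent, so this choice is without loss of generality.
1. With XV:VL = r, write λ = r/(r+1) so V = X + λ·(L−X); V is affine-linear in λ
Every point depending on V is an affine combination of V and λ-independent points, so each such coordinate is linear in λ; the λ² term in each signed area is a multiple of (L−X)×(L−X) = 0, so 2·[XPL] and 2·[VXP] are each linear in λ. Evaluating at λ=0 and λ=1:
  2·[XPL] = 4,   2·[VXP] = 4·λ
So [XPL]:[VXP] = (4) / (4·λ). Setting this equal to -2/3:
  4 = -2/3·(4·λ)  ⇒  λ = -3/2
Then r = λ/(1−λ) = (-3/2)/(5/2) = -3/5. Check: with r = -3/5, V = (-3, -2) and [XPL]:[VXP] = -2/3 as required.

r = -3/5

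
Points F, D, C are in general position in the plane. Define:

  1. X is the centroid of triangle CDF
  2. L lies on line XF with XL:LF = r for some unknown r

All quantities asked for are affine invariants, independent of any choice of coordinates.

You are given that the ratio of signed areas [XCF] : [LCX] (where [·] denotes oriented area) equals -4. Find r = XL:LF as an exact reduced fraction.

r = 1/3

Work in coordinates with F = (0, 0), D = (1, 0), C = (0, 1).
1. X is the centroid of triangle CDF ⇒ X = (1/3, 1/3)
2. With XL:LF = r, write λ = r/(r+1) so L = X + λ·(F−X); L is affine-linear in λ
Every point depending on L is an affine combination of L and λ-independent points, so each such coordinate is linear in λ; the λ² term in each signed area is a multiple of (F−X)×(F−X) = 0, so 2·[XCF] and 2·[LCX] are each linear in λ. Evaluating at λ=0 and λ=1:
  2·[XCF] = 1/3,   2·[LCX] = -1/3·λ
So [XCF]:[LCX] = (1/3) / (-1/3·λ). Setting this equal to -4:
  1/3 = -4·(-1/3·λ)  ⇒  λ = 1/4
Then r = λ/(1−λ) = (1/4)/(3/4) = 1/3. Check: with r = 1/3, L = (1/4, 1/4) and [XCF]:[LCX] = -4 as required.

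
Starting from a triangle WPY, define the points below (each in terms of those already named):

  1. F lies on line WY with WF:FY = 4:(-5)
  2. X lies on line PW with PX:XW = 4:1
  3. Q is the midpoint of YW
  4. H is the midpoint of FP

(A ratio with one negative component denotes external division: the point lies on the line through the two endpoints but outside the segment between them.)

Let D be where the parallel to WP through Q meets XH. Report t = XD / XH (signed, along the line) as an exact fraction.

Choose coordinates W = (0, 0), P = (1, 0), Y = (0, 1).
1. F lies on line WY with WF:FY = 4:(-5) ⇒ F = (0, -4)
2. X lies on line PW with PX:XW = 4:1 ⇒ X = (1/5, 0)
3. Q is the midpoint of YW ⇒ Q = (0, 1/2)
4. H is the midpoint of FP ⇒ H = (1/2, -2)
through Q parallel to WP: direction (1, 0); meets XH at D = (1/8, 1/2)
D = X + t·(H−X) with t = -1/4

t = -1/4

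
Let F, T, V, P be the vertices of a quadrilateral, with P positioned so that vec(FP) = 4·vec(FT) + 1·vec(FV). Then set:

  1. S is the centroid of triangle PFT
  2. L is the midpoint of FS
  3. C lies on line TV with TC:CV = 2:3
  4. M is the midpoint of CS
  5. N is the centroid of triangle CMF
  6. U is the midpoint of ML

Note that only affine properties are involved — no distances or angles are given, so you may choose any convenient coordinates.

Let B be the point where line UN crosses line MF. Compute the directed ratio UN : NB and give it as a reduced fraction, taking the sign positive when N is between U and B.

UN:NB = -7/4

Assign F = (0, 0), T = (1, 0), V = (0, 1), P = (4, 1) — the answer is frame-independent, so this choice is without loss of generality.
1. S is the centroid of triangle PFT ⇒ S = (5/3, 1/3)
2. L is the midpoint of FS ⇒ L = (5/6, 1/6)
3. C lies on line TV with TC:CV = 2:3 ⇒ C = (3/5, 2/5)
4. M is the midpoint of CS ⇒ M = (17/15, 11/30)
5. N is the centroid of triangle CMF ⇒ N = (26/45, 23/90)
6. U is the midpoint of ML ⇒ U = (59/60, 4/15)
line UN meets MF at B = (17/21, 11/42)
N = U + t·(B−U) with t = 7/3, so UN:NB = 7/3:-4/3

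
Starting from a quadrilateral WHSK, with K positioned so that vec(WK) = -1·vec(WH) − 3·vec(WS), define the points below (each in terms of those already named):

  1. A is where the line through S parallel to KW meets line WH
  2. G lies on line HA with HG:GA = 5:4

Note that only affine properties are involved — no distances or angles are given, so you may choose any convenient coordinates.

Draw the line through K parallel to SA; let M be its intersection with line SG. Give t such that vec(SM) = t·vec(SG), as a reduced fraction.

t = 9/16

Choose coordinates W = (0, 0), H = (1, 0), S = (0, 1), K = (-1, -3).
1. A is where the line through S parallel to KW meets line WH ⇒ A = (-1/3, 0)
2. G lies on line HA with HG:GA = 5:4 ⇒ G = (7/27, 0)
through K parallel to SA: direction (-1/3, -1); meets SG at M = (7/48, 7/16)
M = S + t·(G−S) with t = 9/16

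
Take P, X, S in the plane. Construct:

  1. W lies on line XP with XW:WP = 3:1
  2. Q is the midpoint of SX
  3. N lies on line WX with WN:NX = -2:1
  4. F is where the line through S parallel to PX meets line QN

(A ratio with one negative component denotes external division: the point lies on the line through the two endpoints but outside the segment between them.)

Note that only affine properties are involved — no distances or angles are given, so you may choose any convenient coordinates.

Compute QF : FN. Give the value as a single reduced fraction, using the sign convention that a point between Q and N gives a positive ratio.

QF:FN = -1/2

Set P = (0, 0), X = (1, 0), S = (0, 1); any affine frame gives the same invariant.
1. W lies on line XP with XW:WP = 3:1 ⇒ W = (1/4, 0)
2. Q is the midpoint of SX ⇒ Q = (1/2, 1/2)
3. N lies on line WX with WN:NX = -2:1 ⇒ N = (7/4, 0)
4. F is where the line through S parallel to PX meets line QN ⇒ F = (-3/4, 1)
F = Q + t·(N−Q) with t = -1, so QF:FN = t:(1−t) = -1:2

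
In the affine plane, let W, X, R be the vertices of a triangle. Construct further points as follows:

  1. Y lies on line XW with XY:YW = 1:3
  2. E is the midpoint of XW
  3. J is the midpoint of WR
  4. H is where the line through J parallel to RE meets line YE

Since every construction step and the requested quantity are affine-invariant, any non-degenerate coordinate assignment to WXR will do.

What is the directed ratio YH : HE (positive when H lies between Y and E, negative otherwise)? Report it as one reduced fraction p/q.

YH:HE = -2

Assign W = (0, 0), X = (1, 0), R = (0, 1) — the answer is frame-independent, so this choice is without loss of generality.
1. Y lies on line XW with XY:YW = 1:3 ⇒ Y = (3/4, 0)
2. E is the midpoint of XW ⇒ E = (1/2, 0)
3. J is the midpoint of WR ⇒ J = (0, 1/2)
4. H is where the line through J parallel to RE meets line YE ⇒ H = (1/4, 0)
H = Y + t·(E−Y) with t = 2, so YH:HE = t:(1−t) = 2:-1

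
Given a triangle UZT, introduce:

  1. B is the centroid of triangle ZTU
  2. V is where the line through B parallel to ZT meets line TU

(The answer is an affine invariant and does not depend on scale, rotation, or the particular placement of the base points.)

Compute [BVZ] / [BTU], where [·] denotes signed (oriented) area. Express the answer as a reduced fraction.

Work in coordinates with U = (0, 0), Z = (1, 0), T = (0, 1).
1. B is the centroid of triangle ZTU ⇒ B = (1/3, 1/3)
2. V is where the line through B parallel to ZT meets line TU ⇒ V = (0, 2/3)
2·[BVZ] = -1/9, 2·[BTU] = 1/3
[BVZ]:[BTU] = -1/9:1/3 = -1/3

[BVZ]:[BTU] = -1/3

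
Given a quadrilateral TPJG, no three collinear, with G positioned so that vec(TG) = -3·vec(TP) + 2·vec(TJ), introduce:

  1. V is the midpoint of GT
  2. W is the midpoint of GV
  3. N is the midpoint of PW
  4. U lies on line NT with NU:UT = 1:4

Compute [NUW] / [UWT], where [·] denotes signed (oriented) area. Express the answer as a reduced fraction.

Assign T = (0, 0), P = (1, 0), J = (0, 1), G = (-3, 2) — the answer is frame-independent, so this choice is without loss of generality.
1. V is the midpoint of GT ⇒ V = (-3/2, 1)
2. W is the midpoint of GV ⇒ W = (-9/4, 3/2)
3. N is the midpoint of PW ⇒ N = (-5/8, 3/4)
4. U lies on line NT with NU:UT = 1:4 ⇒ U = (-1/2, 3/5)
2·[NUW] = -3/20, 2·[UWT] = 3/5
[NUW]:[UWT] = -3/20:3/5 = -1/4

[NUW]:[UWT] = -1/4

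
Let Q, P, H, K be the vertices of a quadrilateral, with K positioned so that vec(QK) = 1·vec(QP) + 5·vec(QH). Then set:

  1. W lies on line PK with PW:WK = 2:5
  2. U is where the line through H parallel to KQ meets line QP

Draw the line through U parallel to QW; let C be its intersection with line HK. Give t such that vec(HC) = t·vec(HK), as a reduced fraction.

t = -5/18

Work in coordinates with Q = (0, 0), P = (1, 0), H = (0, 1), K = (1, 5).
1. W lies on line PK with PW:WK = 2:5 ⇒ W = (1, 10/7)
2. U is where the line through H parallel to KQ meets line QP ⇒ U = (-1/5, 0)
through U parallel to QW: direction (1, 10/7); meets HK at C = (-5/18, -1/9)
C = H + t·(K−H) with t = -5/18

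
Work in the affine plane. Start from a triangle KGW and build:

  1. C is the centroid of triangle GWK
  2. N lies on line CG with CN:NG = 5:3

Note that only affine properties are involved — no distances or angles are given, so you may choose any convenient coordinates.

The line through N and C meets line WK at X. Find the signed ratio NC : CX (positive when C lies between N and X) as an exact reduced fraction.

NC:CX = 5/4

Assign K = (0, 0), G = (1, 0), W = (0, 1) — the answer is frame-independent, so this choice is without loss of generality.
1. C is the centroid of triangle GWK ⇒ C = (1/3, 1/3)
2. N lies on line CG with CN:NG = 5:3 ⇒ N = (3/4, 1/8)
line NC meets WK at X = (0, 1/2)
C = N + t·(X−N) with t = 5/9, so NC:CX = 5/9:4/9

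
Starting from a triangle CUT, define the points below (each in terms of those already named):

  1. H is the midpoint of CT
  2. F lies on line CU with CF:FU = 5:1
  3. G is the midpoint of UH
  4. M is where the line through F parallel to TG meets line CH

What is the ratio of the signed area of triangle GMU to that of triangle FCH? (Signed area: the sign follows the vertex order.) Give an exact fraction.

Set C = (0, 0), U = (1, 0), T = (0, 1); any affine frame gives the same invariant.
1. H is the midpoint of CT ⇒ H = (0, 1/2)
2. F lies on line CU with CF:FU = 5:1 ⇒ F = (5/6, 0)
3. G is the midpoint of UH ⇒ G = (1/2, 1/4)
4. M is where the line through F parallel to TG meets line CH ⇒ M = (0, 5/4)
2·[GMU] = -3/8, 2·[FCH] = -5/12
[GMU]:[FCH] = -3/8:-5/12 = 9/10

[GMU]:[FCH] = 9/10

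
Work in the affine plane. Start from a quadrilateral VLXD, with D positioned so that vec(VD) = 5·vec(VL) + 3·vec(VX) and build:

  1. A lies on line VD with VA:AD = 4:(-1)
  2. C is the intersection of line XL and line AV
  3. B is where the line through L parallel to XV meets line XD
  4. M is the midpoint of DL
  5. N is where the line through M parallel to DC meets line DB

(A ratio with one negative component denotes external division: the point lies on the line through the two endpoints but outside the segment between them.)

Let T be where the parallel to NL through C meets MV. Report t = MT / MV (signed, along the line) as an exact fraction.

t = 63/68

Assign V = (0, 0), L = (1, 0), X = (0, 1), D = (5, 3) — the answer is frame-independent, so this choice is without loss of generality.
1. A lies on line VD with VA:AD = 4:(-1) ⇒ A = (20/3, 4)
2. C is the intersection of line XL and line AV ⇒ C = (5/8, 3/8)
3. B is where the line through L parallel to XV meets line XD ⇒ B = (1, 7/5)
4. M is the midpoint of DL ⇒ M = (3, 3/2)
5. N is where the line through M parallel to DC meets line DB ⇒ N = (13/2, 18/5)
through C parallel to NL: direction (-11/2, -18/5); meets MV at T = (15/68, 15/136)
T = M + t·(V−M) with t = 63/68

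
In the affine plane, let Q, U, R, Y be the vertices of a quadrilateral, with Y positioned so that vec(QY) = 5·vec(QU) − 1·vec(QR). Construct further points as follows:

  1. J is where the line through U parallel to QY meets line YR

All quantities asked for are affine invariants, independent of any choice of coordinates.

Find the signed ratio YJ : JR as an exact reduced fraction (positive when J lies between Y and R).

YJ:JR = 1/4

Choose coordinates Q = (0, 0), U = (1, 0), R = (0, 1), Y = (5, -1).
1. J is where the line through U parallel to QY meets line YR ⇒ J = (4, -3/5)
J = Y + t·(R−Y) with t = 1/5, so YJ:JR = t:(1−t) = 1/5:4/5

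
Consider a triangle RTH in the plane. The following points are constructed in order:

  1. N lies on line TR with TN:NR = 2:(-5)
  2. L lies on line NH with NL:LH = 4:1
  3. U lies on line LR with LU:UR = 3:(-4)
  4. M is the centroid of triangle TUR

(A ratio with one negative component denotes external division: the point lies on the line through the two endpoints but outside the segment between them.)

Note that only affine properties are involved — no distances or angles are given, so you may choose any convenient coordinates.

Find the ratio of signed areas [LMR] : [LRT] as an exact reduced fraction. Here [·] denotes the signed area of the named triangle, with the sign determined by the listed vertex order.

Work in coordinates with R = (0, 0), T = (1, 0), H = (0, 1).
1. N lies on line TR with TN:NR = 2:(-5) ⇒ N = (5/3, 0)
2. L lies on line NH with NL:LH = 4:1 ⇒ L = (1/3, 4/5)
3. U lies on line LR with LU:UR = 3:(-4) ⇒ U = (4/3, 16/5)
4. M is the centroid of triangle TUR ⇒ M = (7/9, 16/15)
2·[LMR] = -4/15, 2·[LRT] = 4/5
[LMR]:[LRT] = -4/15:4/5 = -1/3

[LMR]:[LRT] = -1/3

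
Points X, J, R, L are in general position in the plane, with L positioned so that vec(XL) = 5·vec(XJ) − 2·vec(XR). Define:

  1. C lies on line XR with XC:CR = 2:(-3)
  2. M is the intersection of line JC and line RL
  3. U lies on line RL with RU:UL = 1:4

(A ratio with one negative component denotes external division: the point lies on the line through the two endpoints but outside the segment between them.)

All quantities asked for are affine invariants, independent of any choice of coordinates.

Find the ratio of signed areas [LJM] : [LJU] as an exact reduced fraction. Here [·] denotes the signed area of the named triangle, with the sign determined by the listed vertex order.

Work in coordinates with X = (0, 0), J = (1, 0), R = (0, 1), L = (5, -2).
1. C lies on line XR with XC:CR = 2:(-3) ⇒ C = (0, -2)
2. M is the intersection of line JC and line RL ⇒ M = (15/13, 4/13)
3. U lies on line RL with RU:UL = 1:4 ⇒ U = (1, 2/5)
2·[LJM] = -20/13, 2·[LJU] = -8/5
[LJM]:[LJU] = -20/13:-8/5 = 25/26

[LJM]:[LJU] = 25/26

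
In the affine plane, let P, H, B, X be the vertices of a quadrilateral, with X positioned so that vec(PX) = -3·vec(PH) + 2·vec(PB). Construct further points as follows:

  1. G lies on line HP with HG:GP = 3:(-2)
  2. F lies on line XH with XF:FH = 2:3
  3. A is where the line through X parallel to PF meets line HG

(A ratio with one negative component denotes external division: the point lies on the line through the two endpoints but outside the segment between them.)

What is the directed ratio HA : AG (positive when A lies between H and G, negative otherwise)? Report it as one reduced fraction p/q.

Work in coordinates with P = (0, 0), H = (1, 0), B = (0, 1), X = (-3, 2).
1. G lies on line HP with HG:GP = 3:(-2) ⇒ G = (-2, 0)
2. F lies on line XH with XF:FH = 2:3 ⇒ F = (-7/5, 6/5)
3. A is where the line through X parallel to PF meets line HG ⇒ A = (-2/3, 0)
A = H + t·(G−H) with t = 5/9, so HA:AG = t:(1−t) = 5/9:4/9

HA:AG = 5/4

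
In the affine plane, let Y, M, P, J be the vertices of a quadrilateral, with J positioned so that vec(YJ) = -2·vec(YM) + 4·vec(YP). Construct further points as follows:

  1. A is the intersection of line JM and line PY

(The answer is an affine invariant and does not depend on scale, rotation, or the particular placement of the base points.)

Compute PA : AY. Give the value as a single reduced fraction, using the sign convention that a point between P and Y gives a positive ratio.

Choose coordinates Y = (0, 0), M = (1, 0), P = (0, 1), J = (-2, 4).
1. A is the intersection of line JM and line PY ⇒ A = (0, 4/3)
A = P + t·(Y−P) with t = -1/3, so PA:AY = t:(1−t) = -1/3:4/3

PA:AY = -1/4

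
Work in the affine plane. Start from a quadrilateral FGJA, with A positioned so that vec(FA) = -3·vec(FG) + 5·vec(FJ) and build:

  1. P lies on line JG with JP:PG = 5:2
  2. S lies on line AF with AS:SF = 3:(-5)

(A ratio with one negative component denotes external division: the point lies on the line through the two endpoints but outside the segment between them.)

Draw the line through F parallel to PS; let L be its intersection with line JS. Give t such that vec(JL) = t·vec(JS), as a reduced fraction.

Choose coordinates F = (0, 0), G = (1, 0), J = (0, 1), A = (-3, 5).
1. P lies on line JG with JP:PG = 5:2 ⇒ P = (5/7, 2/7)
2. S lies on line AF with AS:SF = 3:(-5) ⇒ S = (-15/2, 25/2)
through F parallel to PS: direction (-115/14, 171/14); meets JS at L = (345/16, -513/16)
L = J + t·(S−J) with t = -23/8

t = -23/8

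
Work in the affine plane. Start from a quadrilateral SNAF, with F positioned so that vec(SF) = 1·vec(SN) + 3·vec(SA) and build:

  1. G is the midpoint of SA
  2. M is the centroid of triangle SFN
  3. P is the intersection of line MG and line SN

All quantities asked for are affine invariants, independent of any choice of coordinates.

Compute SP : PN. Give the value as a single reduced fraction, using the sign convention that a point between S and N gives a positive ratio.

Choose coordinates S = (0, 0), N = (1, 0), A = (0, 1), F = (1, 3).
1. G is the midpoint of SA ⇒ G = (0, 1/2)
2. M is the centroid of triangle SFN ⇒ M = (2/3, 1)
3. P is the intersection of line MG and line SN ⇒ P = (-2/3, 0)
P = S + t·(N−S) with t = -2/3, so SP:PN = t:(1−t) = -2/3:5/3

SP:PN = -2/5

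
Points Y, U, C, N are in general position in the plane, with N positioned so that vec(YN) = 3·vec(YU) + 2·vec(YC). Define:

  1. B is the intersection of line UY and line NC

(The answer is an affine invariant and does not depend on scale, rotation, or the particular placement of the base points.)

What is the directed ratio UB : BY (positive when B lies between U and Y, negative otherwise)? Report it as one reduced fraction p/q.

UB:BY = -4/3

Assign Y = (0, 0), U = (1, 0), C = (0, 1), N = (3, 2) — the answer is frame-independent, so this choice is without loss of generality.
1. B is the intersection of line UY and line NC ⇒ B = (-3, 0)
B = U + t·(Y−U) with t = 4, so UB:BY = t:(1−t) = 4:-3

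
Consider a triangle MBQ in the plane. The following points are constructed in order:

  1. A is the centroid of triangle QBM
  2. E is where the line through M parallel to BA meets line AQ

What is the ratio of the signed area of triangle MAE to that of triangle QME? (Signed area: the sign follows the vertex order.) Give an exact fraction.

[MAE]:[QME] = -1/2

Work in coordinates with M = (0, 0), B = (1, 0), Q = (0, 1).
1. A is the centroid of triangle QBM ⇒ A = (1/3, 1/3)
2. E is where the line through M parallel to BA meets line AQ ⇒ E = (2/3, -1/3)
2·[MAE] = -1/3, 2·[QME] = 2/3
[MAE]:[QME] = -1/3:2/3 = -1/2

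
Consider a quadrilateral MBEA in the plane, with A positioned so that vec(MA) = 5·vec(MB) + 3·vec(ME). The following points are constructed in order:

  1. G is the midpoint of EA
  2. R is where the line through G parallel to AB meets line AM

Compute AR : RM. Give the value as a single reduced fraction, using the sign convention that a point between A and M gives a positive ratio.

AR:RM = -7

Set M = (0, 0), B = (1, 0), E = (0, 1), A = (5, 3); any affine frame gives the same invariant.
1. G is the midpoint of EA ⇒ G = (5/2, 2)
2. R is where the line through G parallel to AB meets line AM ⇒ R = (-5/6, -1/2)
R = A + t·(M−A) with t = 7/6, so AR:RM = t:(1−t) = 7/6:-1/6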